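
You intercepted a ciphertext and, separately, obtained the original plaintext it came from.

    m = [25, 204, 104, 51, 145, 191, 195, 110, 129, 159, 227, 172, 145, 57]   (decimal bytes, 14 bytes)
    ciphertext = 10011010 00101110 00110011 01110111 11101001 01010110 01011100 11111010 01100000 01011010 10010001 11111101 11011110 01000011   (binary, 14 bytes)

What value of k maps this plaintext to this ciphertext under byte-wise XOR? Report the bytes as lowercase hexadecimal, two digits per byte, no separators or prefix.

Since ciphertext = m ⊕ k, XORing both sides with m gives k = m ⊕ ciphertext.
byte 0: 19 XOR 9a = 83
byte 1: cc XOR 2e = e2
byte 2: 68 XOR 33 = 5b
byte 3: 33 XOR 77 = 44
byte 4: 91 XOR e9 = 78
byte 5: bf XOR 56 = e9
byte 6: c3 XOR 5c = 9f
byte 7: 6e XOR fa = 94
byte 8: 81 XOR 60 = e1
byte 9: 9f XOR 5a = c5
byte 10: e3 XOR 91 = 72
byte 11: ac XOR fd = 51
byte 12: 91 XOR de = 4f
byte 13: 39 XOR 43 = 7a

83e25b4478e99f94e1c572514f7a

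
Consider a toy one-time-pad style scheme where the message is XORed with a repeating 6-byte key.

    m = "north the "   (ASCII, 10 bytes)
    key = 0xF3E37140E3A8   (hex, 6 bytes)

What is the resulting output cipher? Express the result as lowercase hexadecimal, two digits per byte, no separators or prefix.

The 6-byte key repeats, so the effective keystream is f3 e3 71 40 e3 a8 f3 e3 71 40.
byte 0: 110 ^ 243 = 157
byte 1: 111 ^ 227 = 140
byte 2: 114 ^ 113 =   3
byte 3: 116 ^  64 =  52
byte 4: 104 ^ 227 = 139
byte 5:  32 ^ 168 = 136
byte 6: 116 ^ 243 = 135
byte 7: 104 ^ 227 = 139
byte 8: 101 ^ 113 =  20
byte 9:  32 ^  64 =  96

9d8c03348b88878b1460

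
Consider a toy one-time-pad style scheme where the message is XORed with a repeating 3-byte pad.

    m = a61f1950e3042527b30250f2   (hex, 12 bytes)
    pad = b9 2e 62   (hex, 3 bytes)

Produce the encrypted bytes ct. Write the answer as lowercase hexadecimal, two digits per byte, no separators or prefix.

The 3-byte key repeats, so the effective keystream is b9 2e 62 b9 2e 62 b9 2e 62 b9 2e 62.
byte 0: a6 xor b9 = 1f
byte 1: 1f xor 2e = 31
byte 2: 19 xor 62 = 7b
byte 3: 50 xor b9 = e9
byte 4: e3 xor 2e = cd
byte 5: 04 xor 62 = 66
byte 6: 25 xor b9 = 9c
byte 7: 27 xor 2e = 09
byte 8: b3 xor 62 = d1
byte 9: 02 xor b9 = bb
byte 10: 50 xor 2e = 7e
byte 11: f2 xor 62 = 90

1f317be9cd669c09d1bb7e90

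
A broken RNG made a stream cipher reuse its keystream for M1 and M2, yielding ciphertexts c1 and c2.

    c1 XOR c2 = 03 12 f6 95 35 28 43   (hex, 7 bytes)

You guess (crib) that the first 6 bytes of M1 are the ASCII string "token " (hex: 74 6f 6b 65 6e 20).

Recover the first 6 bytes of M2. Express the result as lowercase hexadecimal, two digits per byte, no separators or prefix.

Since c1 ⊕ c2 = M1 ⊕ M2, XORing with the guessed M1 bytes yields the corresponding M2 bytes: M2 = (c1 ⊕ c2) ⊕ M1.
  3 xor 116 = 119
 18 xor 111 = 125
246 xor 107 = 157
149 xor 101 = 240
 53 xor 110 =  91
 40 xor  32 =   8

777d9df05b08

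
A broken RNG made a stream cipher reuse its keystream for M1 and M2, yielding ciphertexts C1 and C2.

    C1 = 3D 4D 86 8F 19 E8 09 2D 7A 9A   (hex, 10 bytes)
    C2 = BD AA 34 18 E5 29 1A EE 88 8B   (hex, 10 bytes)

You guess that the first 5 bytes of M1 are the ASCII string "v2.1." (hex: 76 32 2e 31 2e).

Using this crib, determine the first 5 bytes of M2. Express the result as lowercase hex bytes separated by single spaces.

f6 d5 9c a6 d2

First, C1 ⊕ C2 = (M1 ⊕ K) ⊕ (M2 ⊕ K) = M1 ⊕ M2, so the key drops out. Then M2 = (M1 ⊕ M2) ⊕ M1 over the first 5 bytes.
byte 0: (3d ⊕ bd) ⊕ 76 = 80 ⊕ 76 = f6
byte 1: (4d ⊕ aa) ⊕ 32 = e7 ⊕ 32 = d5
byte 2: (86 ⊕ 34) ⊕ 2e = b2 ⊕ 2e = 9c
byte 3: (8f ⊕ 18) ⊕ 31 = 97 ⊕ 31 = a6
byte 4: (19 ⊕ e5) ⊕ 2e = fc ⊕ 2e = d2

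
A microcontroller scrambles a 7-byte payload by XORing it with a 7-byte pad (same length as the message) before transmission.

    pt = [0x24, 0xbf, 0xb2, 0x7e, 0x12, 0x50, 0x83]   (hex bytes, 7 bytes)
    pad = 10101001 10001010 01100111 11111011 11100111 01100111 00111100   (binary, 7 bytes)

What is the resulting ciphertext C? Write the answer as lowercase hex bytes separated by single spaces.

XOR is its own inverse, so applying the key byte-wise gives the result directly.
byte 0: 24 xor a9 = 8d
byte 1: bf xor 8a = 35
byte 2: b2 xor 67 = d5
byte 3: 7e xor fb = 85
byte 4: 12 xor e7 = f5
byte 5: 50 xor 67 = 37
byte 6: 83 xor 3c = bf

8d 35 d5 85 f5 37 bf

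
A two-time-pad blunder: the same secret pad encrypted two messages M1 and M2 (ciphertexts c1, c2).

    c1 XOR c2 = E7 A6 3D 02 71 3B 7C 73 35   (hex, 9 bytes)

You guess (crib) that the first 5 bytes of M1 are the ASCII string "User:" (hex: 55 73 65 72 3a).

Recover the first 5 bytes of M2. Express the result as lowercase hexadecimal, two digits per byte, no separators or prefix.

Since c1 ⊕ c2 = M1 ⊕ M2, XORing with the guessed M1 bytes yields the corresponding M2 bytes: M2 = (c1 ⊕ c2) ⊕ M1.
e7 XOR 55 = b2
a6 XOR 73 = d5
3d XOR 65 = 58
02 XOR 72 = 70
71 XOR 3a = 4b

b2d558704b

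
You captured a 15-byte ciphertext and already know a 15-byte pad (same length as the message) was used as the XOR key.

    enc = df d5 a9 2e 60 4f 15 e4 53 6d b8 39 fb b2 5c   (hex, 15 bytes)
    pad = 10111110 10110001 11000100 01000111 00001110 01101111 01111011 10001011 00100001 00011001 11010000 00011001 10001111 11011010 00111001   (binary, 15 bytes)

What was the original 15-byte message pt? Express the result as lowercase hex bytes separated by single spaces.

XOR is its own inverse, so applying the key byte-wise gives the result directly.
11011111 XOR 10111110 = 01100001
11010101 XOR 10110001 = 01100100
10101001 XOR 11000100 = 01101101
00101110 XOR 01000111 = 01101001
01100000 XOR 00001110 = 01101110
01001111 XOR 01101111 = 00100000
00010101 XOR 01111011 = 01101110
11100100 XOR 10001011 = 01101111
01010011 XOR 00100001 = 01110010
01101101 XOR 00011001 = 01110100
10111000 XOR 11010000 = 01101000
00111001 XOR 00011001 = 00100000
11111011 XOR 10001111 = 01110100
10110010 XOR 11011010 = 01101000
01011100 XOR 00111001 = 01100101

61 64 6d 69 6e 20 6e 6f 72 74 68 20 74 68 65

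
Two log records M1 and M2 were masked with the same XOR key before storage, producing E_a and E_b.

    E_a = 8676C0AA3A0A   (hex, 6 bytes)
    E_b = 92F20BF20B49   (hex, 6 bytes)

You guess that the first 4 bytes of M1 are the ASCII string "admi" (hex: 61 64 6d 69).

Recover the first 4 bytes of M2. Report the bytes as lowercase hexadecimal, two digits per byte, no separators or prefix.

First, E_a ⊕ E_b = (M1 ⊕ K) ⊕ (M2 ⊕ K) = M1 ⊕ M2, so the key drops out. Then M2 = (M1 ⊕ M2) ⊕ M1 over the first 4 bytes.
byte 0: (86 xor 92) xor 61 = 14 xor 61 = 75
byte 1: (76 xor f2) xor 64 = 84 xor 64 = e0
byte 2: (c0 xor 0b) xor 6d = cb xor 6d = a6
byte 3: (aa xor f2) xor 69 = 58 xor 69 = 31

75e0a631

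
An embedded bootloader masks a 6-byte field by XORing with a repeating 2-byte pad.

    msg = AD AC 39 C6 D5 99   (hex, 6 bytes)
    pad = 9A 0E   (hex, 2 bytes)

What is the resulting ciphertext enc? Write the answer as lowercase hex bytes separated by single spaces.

The 2-byte key repeats, so the effective keystream is 9a 0e 9a 0e 9a 0e.
byte 0: ad ^ 9a = 37
byte 1: ac ^ 0e = a2
byte 2: 39 ^ 9a = a3
byte 3: c6 ^ 0e = c8
byte 4: d5 ^ 9a = 4f
byte 5: 99 ^ 0e = 97

37 a2 a3 c8 4f 97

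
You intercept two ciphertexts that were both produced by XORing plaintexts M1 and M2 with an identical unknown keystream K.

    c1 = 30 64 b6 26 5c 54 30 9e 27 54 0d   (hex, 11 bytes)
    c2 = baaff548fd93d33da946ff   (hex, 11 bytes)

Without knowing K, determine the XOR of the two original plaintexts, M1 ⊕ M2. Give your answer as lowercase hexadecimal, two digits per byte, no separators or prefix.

c1 ⊕ c2 = (M1 ⊕ K) ⊕ (M2 ⊕ K) = M1 ⊕ M2 — the shared key cancels under XOR.
byte 0: 00110000 xor 10111010 = 10001010
byte 1: 01100100 xor 10101111 = 11001011
byte 2: 10110110 xor 11110101 = 01000011
byte 3: 00100110 xor 01001000 = 01101110
byte 4: 01011100 xor 11111101 = 10100001
byte 5: 01010100 xor 10010011 = 11000111
byte 6: 00110000 xor 11010011 = 11100011
byte 7: 10011110 xor 00111101 = 10100011
byte 8: 00100111 xor 10101001 = 10001110
byte 9: 01010100 xor 01000110 = 00010010
byte 10: 00001101 xor 11111111 = 11110010

8acb436ea1c7e3a38e12f2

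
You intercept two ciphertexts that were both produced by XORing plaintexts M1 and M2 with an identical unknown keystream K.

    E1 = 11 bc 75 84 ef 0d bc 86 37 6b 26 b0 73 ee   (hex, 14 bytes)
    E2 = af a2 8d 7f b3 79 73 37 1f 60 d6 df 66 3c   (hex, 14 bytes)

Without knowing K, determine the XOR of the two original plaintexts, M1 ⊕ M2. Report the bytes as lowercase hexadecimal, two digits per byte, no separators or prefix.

be1ef8fb5c74cfb1280bf06f15d2

E1 ⊕ E2 = (M1 ⊕ K) ⊕ (M2 ⊕ K) = M1 ⊕ M2 — the shared key cancels under XOR.
00010001 ⊕ 10101111 = 10111110
10111100 ⊕ 10100010 = 00011110
01110101 ⊕ 10001101 = 11111000
10000100 ⊕ 01111111 = 11111011
11101111 ⊕ 10110011 = 01011100
00001101 ⊕ 01111001 = 01110100
10111100 ⊕ 01110011 = 11001111
10000110 ⊕ 00110111 = 10110001
00110111 ⊕ 00011111 = 00101000
01101011 ⊕ 01100000 = 00001011
00100110 ⊕ 11010110 = 11110000
10110000 ⊕ 11011111 = 01101111
01110011 ⊕ 01100110 = 00010101
11101110 ⊕ 00111100 = 11010010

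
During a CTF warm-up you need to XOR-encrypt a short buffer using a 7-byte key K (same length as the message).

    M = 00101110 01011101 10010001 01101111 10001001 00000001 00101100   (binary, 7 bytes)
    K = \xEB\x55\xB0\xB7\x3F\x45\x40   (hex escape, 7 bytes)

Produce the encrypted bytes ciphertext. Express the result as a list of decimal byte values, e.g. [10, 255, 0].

XOR is its own inverse, so applying the key byte-wise gives the result directly.
2e ^ eb = c5
5d ^ 55 = 08
91 ^ b0 = 21
6f ^ b7 = d8
89 ^ 3f = b6
01 ^ 45 = 44
2c ^ 40 = 6c

[197, 8, 33, 216, 182, 68, 108]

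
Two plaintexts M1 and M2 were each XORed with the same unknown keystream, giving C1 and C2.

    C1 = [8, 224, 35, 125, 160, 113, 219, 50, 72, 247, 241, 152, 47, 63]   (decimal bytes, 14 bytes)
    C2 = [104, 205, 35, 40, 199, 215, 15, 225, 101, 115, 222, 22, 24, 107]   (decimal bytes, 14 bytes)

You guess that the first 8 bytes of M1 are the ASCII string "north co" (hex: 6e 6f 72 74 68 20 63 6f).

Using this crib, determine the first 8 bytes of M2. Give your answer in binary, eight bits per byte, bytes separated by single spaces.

First, C1 ⊕ C2 = (M1 ⊕ K) ⊕ (M2 ⊕ K) = M1 ⊕ M2, so the key drops out. Then M2 = (M1 ⊕ M2) ⊕ M1 over the first 8 bytes.
byte 0: (08 ^ 68) ^ 6e = 60 ^ 6e = 0e
byte 1: (e0 ^ cd) ^ 6f = 2d ^ 6f = 42
byte 2: (23 ^ 23) ^ 72 = 00 ^ 72 = 72
byte 3: (7d ^ 28) ^ 74 = 55 ^ 74 = 21
byte 4: (a0 ^ c7) ^ 68 = 67 ^ 68 = 0f
byte 5: (71 ^ d7) ^ 20 = a6 ^ 20 = 86
byte 6: (db ^ 0f) ^ 63 = d4 ^ 63 = b7
byte 7: (32 ^ e1) ^ 6f = d3 ^ 6f = bc

00001110 01000010 01110010 00100001 00001111 10000110 10110111 10111100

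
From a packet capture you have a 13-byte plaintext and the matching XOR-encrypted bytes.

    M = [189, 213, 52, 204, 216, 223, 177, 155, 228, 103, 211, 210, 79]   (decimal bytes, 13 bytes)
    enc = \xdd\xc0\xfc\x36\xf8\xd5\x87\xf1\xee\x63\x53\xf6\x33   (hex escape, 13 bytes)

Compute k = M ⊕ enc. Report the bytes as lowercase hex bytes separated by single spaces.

60 15 c8 fa 20 0a 36 6a 0a 04 80 24 7c

Since enc = M ⊕ k, XORing both sides with M gives k = M ⊕ enc.
bd xor dd = 60
d5 xor c0 = 15
34 xor fc = c8
cc xor 36 = fa
d8 xor f8 = 20
df xor d5 = 0a
b1 xor 87 = 36
9b xor f1 = 6a
e4 xor ee = 0a
67 xor 63 = 04
d3 xor 53 = 80
d2 xor f6 = 24
4f xor 33 = 7c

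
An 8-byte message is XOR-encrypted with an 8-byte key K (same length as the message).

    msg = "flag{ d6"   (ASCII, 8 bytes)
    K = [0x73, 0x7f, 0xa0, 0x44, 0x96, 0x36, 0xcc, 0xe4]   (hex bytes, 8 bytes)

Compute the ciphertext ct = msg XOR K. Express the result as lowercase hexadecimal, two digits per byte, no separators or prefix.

1513c123ed16a8d2

byte 0: 66 XOR 73 = 15
byte 1: 6c XOR 7f = 13
byte 2: 61 XOR a0 = c1
byte 3: 67 XOR 44 = 23
byte 4: 7b XOR 96 = ed
byte 5: 20 XOR 36 = 16
byte 6: 64 XOR cc = a8
byte 7: 36 XOR e4 = d2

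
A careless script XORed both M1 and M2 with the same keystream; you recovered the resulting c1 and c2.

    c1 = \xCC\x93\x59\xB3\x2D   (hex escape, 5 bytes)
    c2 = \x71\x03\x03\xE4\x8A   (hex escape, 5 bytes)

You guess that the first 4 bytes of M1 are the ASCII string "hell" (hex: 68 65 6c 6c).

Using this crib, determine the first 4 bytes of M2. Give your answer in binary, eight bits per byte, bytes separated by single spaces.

11010101 11110101 00110110 00111011

First, c1 ⊕ c2 = (M1 ⊕ K) ⊕ (M2 ⊕ K) = M1 ⊕ M2, so the key drops out. Then M2 = (M1 ⊕ M2) ⊕ M1 over the first 4 bytes.
byte 0: (cc ⊕ 71) ⊕ 68 = bd ⊕ 68 = d5
byte 1: (93 ⊕ 03) ⊕ 65 = 90 ⊕ 65 = f5
byte 2: (59 ⊕ 03) ⊕ 6c = 5a ⊕ 6c = 36
byte 3: (b3 ⊕ e4) ⊕ 6c = 57 ⊕ 6c = 3b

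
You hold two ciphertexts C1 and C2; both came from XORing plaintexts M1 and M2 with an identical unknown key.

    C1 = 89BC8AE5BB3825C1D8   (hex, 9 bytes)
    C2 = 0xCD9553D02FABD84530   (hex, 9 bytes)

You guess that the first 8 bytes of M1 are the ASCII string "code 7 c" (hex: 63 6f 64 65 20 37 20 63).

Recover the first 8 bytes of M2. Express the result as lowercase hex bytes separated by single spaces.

First, C1 ⊕ C2 = (M1 ⊕ K) ⊕ (M2 ⊕ K) = M1 ⊕ M2, so the key drops out. Then M2 = (M1 ⊕ M2) ⊕ M1 over the first 8 bytes.
byte 0: (89 XOR cd) XOR 63 = 44 XOR 63 = 27
byte 1: (bc XOR 95) XOR 6f = 29 XOR 6f = 46
byte 2: (8a XOR 53) XOR 64 = d9 XOR 64 = bd
byte 3: (e5 XOR d0) XOR 65 = 35 XOR 65 = 50
byte 4: (bb XOR 2f) XOR 20 = 94 XOR 20 = b4
byte 5: (38 XOR ab) XOR 37 = 93 XOR 37 = a4
byte 6: (25 XOR d8) XOR 20 = fd XOR 20 = dd
byte 7: (c1 XOR 45) XOR 63 = 84 XOR 63 = e7

27 46 bd 50 b4 a4 dd e7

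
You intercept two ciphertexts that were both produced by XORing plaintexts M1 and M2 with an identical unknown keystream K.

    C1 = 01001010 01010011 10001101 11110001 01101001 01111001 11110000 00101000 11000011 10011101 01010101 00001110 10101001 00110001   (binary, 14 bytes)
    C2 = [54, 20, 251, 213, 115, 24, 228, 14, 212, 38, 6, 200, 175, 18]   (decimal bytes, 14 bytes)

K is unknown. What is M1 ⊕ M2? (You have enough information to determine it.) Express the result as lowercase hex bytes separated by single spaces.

7c 47 76 24 1a 61 14 26 17 bb 53 c6 06 23

C1 ⊕ C2 = (M1 ⊕ K) ⊕ (M2 ⊕ K) = M1 ⊕ M2 — the shared key cancels under XOR.
4a xor 36 = 7c
53 xor 14 = 47
8d xor fb = 76
f1 xor d5 = 24
69 xor 73 = 1a
79 xor 18 = 61
f0 xor e4 = 14
28 xor 0e = 26
c3 xor d4 = 17
9d xor 26 = bb
55 xor 06 = 53
0e xor c8 = c6
a9 xor af = 06
31 xor 12 = 23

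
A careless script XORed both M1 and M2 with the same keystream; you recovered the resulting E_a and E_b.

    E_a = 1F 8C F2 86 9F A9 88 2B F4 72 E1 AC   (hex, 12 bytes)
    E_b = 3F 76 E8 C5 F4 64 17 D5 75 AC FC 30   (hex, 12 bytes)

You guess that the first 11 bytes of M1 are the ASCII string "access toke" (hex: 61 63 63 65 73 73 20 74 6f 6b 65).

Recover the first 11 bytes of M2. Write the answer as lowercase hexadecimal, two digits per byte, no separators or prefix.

4199792618bebf8aeeb578

First, E_a ⊕ E_b = (M1 ⊕ K) ⊕ (M2 ⊕ K) = M1 ⊕ M2, so the key drops out. Then M2 = (M1 ⊕ M2) ⊕ M1 over the first 11 bytes.
byte 0: (1f ⊕ 3f) ⊕ 61 = 20 ⊕ 61 = 41
byte 1: (8c ⊕ 76) ⊕ 63 = fa ⊕ 63 = 99
byte 2: (f2 ⊕ e8) ⊕ 63 = 1a ⊕ 63 = 79
byte 3: (86 ⊕ c5) ⊕ 65 = 43 ⊕ 65 = 26
byte 4: (9f ⊕ f4) ⊕ 73 = 6b ⊕ 73 = 18
byte 5: (a9 ⊕ 64) ⊕ 73 = cd ⊕ 73 = be
byte 6: (88 ⊕ 17) ⊕ 20 = 9f ⊕ 20 = bf
byte 7: (2b ⊕ d5) ⊕ 74 = fe ⊕ 74 = 8a
byte 8: (f4 ⊕ 75) ⊕ 6f = 81 ⊕ 6f = ee
byte 9: (72 ⊕ ac) ⊕ 6b = de ⊕ 6b = b5
byte 10: (e1 ⊕ fc) ⊕ 65 = 1d ⊕ 65 = 78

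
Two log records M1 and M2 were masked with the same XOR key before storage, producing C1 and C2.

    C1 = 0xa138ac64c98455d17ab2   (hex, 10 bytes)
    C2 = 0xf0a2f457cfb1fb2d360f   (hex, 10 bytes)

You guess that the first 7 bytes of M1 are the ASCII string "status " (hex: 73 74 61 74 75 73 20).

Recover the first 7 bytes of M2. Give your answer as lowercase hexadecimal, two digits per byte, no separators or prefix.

22ee394773468e

First, C1 ⊕ C2 = (M1 ⊕ K) ⊕ (M2 ⊕ K) = M1 ⊕ M2, so the key drops out. Then M2 = (M1 ⊕ M2) ⊕ M1 over the first 7 bytes.
byte 0: (a1 xor f0) xor 73 = 51 xor 73 = 22
byte 1: (38 xor a2) xor 74 = 9a xor 74 = ee
byte 2: (ac xor f4) xor 61 = 58 xor 61 = 39
byte 3: (64 xor 57) xor 74 = 33 xor 74 = 47
byte 4: (c9 xor cf) xor 75 = 06 xor 75 = 73
byte 5: (84 xor b1) xor 73 = 35 xor 73 = 46
byte 6: (55 xor fb) xor 20 = ae xor 20 = 8e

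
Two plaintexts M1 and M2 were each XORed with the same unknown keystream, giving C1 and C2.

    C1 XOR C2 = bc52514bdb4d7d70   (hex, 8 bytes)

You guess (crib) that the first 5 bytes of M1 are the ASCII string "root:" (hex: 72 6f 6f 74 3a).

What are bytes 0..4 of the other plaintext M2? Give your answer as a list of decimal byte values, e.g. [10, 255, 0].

[206, 61, 62, 63, 225]

Since C1 ⊕ C2 = M1 ⊕ M2, XORing with the guessed M1 bytes yields the corresponding M2 bytes: M2 = (C1 ⊕ C2) ⊕ M1.
byte 0: bc XOR 72 = ce
byte 1: 52 XOR 6f = 3d
byte 2: 51 XOR 6f = 3e
byte 3: 4b XOR 74 = 3f
byte 4: db XOR 3a = e1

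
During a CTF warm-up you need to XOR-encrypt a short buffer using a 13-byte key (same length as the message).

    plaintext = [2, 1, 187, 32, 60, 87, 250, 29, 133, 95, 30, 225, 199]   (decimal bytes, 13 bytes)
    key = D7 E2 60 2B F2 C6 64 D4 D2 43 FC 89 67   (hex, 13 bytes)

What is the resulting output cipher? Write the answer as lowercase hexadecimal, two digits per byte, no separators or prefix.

02 XOR d7 = d5
01 XOR e2 = e3
bb XOR 60 = db
20 XOR 2b = 0b
3c XOR f2 = ce
57 XOR c6 = 91
fa XOR 64 = 9e
1d XOR d4 = c9
85 XOR d2 = 57
5f XOR 43 = 1c
1e XOR fc = e2
e1 XOR 89 = 68
c7 XOR 67 = a0

d5e3db0bce919ec9571ce268a0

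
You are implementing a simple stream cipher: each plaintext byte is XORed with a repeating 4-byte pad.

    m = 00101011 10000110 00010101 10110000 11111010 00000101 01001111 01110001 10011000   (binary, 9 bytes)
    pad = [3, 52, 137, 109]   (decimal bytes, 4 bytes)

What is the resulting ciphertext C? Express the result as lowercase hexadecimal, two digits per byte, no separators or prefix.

28b29cddf931c61c9b

The 4-byte key repeats, so the effective keystream is 03 34 89 6d 03 34 89 6d 03.
byte 0: 2b XOR 03 = 28
byte 1: 86 XOR 34 = b2
byte 2: 15 XOR 89 = 9c
byte 3: b0 XOR 6d = dd
byte 4: fa XOR 03 = f9
byte 5: 05 XOR 34 = 31
byte 6: 4f XOR 89 = c6
byte 7: 71 XOR 6d = 1c
byte 8: 98 XOR 03 = 9b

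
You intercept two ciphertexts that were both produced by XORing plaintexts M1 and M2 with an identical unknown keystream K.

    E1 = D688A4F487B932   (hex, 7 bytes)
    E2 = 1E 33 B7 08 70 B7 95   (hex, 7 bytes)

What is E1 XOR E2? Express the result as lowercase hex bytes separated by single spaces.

c8 bb 13 fc f7 0e a7

E1 ⊕ E2 = (M1 ⊕ K) ⊕ (M2 ⊕ K) = M1 ⊕ M2 — the shared key cancels under XOR.
d6 xor 1e = c8
88 xor 33 = bb
a4 xor b7 = 13
f4 xor 08 = fc
87 xor 70 = f7
b9 xor b7 = 0e
32 xor 95 = a7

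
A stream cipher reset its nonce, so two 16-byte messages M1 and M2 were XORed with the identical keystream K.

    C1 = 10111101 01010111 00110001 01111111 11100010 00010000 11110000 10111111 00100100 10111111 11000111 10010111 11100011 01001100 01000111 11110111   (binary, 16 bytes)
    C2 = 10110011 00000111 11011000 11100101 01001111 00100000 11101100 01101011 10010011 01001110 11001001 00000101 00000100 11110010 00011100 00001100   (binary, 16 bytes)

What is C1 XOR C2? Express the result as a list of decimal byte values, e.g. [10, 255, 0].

[14, 80, 233, 154, 173, 48, 28, 212, 183, 241, 14, 146, 231, 190, 91, 251]

C1 ⊕ C2 = (M1 ⊕ K) ⊕ (M2 ⊕ K) = M1 ⊕ M2 — the shared key cancels under XOR.
10111101 ⊕ 10110011 = 00001110
01010111 ⊕ 00000111 = 01010000
00110001 ⊕ 11011000 = 11101001
01111111 ⊕ 11100101 = 10011010
11100010 ⊕ 01001111 = 10101101
00010000 ⊕ 00100000 = 00110000
11110000 ⊕ 11101100 = 00011100
10111111 ⊕ 01101011 = 11010100
00100100 ⊕ 10010011 = 10110111
10111111 ⊕ 01001110 = 11110001
11000111 ⊕ 11001001 = 00001110
10010111 ⊕ 00000101 = 10010010
11100011 ⊕ 00000100 = 11100111
01001100 ⊕ 11110010 = 10111110
01000111 ⊕ 00011100 = 01011011
11110111 ⊕ 00001100 = 11111011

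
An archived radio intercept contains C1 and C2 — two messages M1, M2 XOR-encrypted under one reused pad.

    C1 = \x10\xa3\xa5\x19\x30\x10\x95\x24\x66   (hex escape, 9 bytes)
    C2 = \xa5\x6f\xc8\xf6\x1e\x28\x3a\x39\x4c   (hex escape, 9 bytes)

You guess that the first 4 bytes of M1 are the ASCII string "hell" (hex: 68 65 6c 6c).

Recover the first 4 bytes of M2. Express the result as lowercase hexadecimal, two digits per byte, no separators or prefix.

First, C1 ⊕ C2 = (M1 ⊕ K) ⊕ (M2 ⊕ K) = M1 ⊕ M2, so the key drops out. Then M2 = (M1 ⊕ M2) ⊕ M1 over the first 4 bytes.
byte 0: (10 xor a5) xor 68 = b5 xor 68 = dd
byte 1: (a3 xor 6f) xor 65 = cc xor 65 = a9
byte 2: (a5 xor c8) xor 6c = 6d xor 6c = 01
byte 3: (19 xor f6) xor 6c = ef xor 6c = 83

dda90183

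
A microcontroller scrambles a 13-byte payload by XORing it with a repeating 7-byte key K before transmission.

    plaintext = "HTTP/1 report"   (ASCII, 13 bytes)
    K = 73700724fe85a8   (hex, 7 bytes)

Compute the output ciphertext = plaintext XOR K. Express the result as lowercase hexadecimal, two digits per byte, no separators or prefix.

The 7-byte key repeats, so the effective keystream is 73 70 07 24 fe 85 a8 73 70 07 24 fe 85.
byte 0: 48 xor 73 = 3b
byte 1: 54 xor 70 = 24
byte 2: 54 xor 07 = 53
byte 3: 50 xor 24 = 74
byte 4: 2f xor fe = d1
byte 5: 31 xor 85 = b4
byte 6: 20 xor a8 = 88
byte 7: 72 xor 73 = 01
byte 8: 65 xor 70 = 15
byte 9: 70 xor 07 = 77
byte 10: 6f xor 24 = 4b
byte 11: 72 xor fe = 8c
byte 12: 74 xor 85 = f1

3b245374d1b4880115774b8cf1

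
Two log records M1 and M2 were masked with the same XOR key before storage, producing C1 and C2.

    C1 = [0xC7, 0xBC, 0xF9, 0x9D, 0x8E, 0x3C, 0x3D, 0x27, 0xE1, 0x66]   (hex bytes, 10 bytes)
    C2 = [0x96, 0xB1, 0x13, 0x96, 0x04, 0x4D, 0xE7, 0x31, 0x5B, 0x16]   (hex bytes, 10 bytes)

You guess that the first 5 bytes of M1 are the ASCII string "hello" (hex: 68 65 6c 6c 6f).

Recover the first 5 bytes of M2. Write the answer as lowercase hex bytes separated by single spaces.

39 68 86 67 e5

First, C1 ⊕ C2 = (M1 ⊕ K) ⊕ (M2 ⊕ K) = M1 ⊕ M2, so the key drops out. Then M2 = (M1 ⊕ M2) ⊕ M1 over the first 5 bytes.
byte 0: (c7 XOR 96) XOR 68 = 51 XOR 68 = 39
byte 1: (bc XOR b1) XOR 65 = 0d XOR 65 = 68
byte 2: (f9 XOR 13) XOR 6c = ea XOR 6c = 86
byte 3: (9d XOR 96) XOR 6c = 0b XOR 6c = 67
byte 4: (8e XOR 04) XOR 6f = 8a XOR 6f = e5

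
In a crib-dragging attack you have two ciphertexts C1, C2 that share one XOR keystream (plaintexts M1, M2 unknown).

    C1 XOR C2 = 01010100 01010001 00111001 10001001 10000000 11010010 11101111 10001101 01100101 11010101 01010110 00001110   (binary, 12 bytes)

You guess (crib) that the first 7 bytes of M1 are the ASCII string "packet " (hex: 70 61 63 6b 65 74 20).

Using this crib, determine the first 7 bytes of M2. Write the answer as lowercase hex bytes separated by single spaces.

24 30 5a e2 e5 a6 cf

Since C1 ⊕ C2 = M1 ⊕ M2, XORing with the guessed M1 bytes yields the corresponding M2 bytes: M2 = (C1 ⊕ C2) ⊕ M1.
54 ^ 70 = 24
51 ^ 61 = 30
39 ^ 63 = 5a
89 ^ 6b = e2
80 ^ 65 = e5
d2 ^ 74 = a6
ef ^ 20 = cf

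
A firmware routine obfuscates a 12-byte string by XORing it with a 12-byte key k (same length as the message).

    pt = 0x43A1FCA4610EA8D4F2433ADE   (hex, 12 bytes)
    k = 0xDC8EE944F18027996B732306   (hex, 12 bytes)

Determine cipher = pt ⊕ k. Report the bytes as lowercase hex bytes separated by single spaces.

9f 2f 15 e0 90 8e 8f 4d 99 30 19 d8

XOR is its own inverse, so applying the key byte-wise gives the result directly.
43 ^ dc = 9f
a1 ^ 8e = 2f
fc ^ e9 = 15
a4 ^ 44 = e0
61 ^ f1 = 90
0e ^ 80 = 8e
a8 ^ 27 = 8f
d4 ^ 99 = 4d
f2 ^ 6b = 99
43 ^ 73 = 30
3a ^ 23 = 19
de ^ 06 = d8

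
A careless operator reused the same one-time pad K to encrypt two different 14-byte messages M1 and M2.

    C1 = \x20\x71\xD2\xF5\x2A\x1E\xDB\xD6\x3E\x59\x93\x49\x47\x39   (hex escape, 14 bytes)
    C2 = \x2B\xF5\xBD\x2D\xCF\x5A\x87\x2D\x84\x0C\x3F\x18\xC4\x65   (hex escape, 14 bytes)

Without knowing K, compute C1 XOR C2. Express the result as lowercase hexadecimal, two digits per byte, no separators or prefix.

0b846fd8e5445cfbba55ac51835c

C1 ⊕ C2 = (M1 ⊕ K) ⊕ (M2 ⊕ K) = M1 ⊕ M2 — the shared key cancels under XOR.
00100000 xor 00101011 = 00001011
01110001 xor 11110101 = 10000100
11010010 xor 10111101 = 01101111
11110101 xor 00101101 = 11011000
00101010 xor 11001111 = 11100101
00011110 xor 01011010 = 01000100
11011011 xor 10000111 = 01011100
11010110 xor 00101101 = 11111011
00111110 xor 10000100 = 10111010
01011001 xor 00001100 = 01010101
10010011 xor 00111111 = 10101100
01001001 xor 00011000 = 01010001
01000111 xor 11000100 = 10000011
00111001 xor 01100101 = 01011100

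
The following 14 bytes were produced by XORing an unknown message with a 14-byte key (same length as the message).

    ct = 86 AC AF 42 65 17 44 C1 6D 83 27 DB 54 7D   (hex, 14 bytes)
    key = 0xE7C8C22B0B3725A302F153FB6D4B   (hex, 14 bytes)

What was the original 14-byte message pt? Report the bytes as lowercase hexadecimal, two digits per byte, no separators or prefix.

61646d696e2061626f7274203936

byte 0: 86 ^ e7 = 61
byte 1: ac ^ c8 = 64
byte 2: af ^ c2 = 6d
byte 3: 42 ^ 2b = 69
byte 4: 65 ^ 0b = 6e
byte 5: 17 ^ 37 = 20
byte 6: 44 ^ 25 = 61
byte 7: c1 ^ a3 = 62
byte 8: 6d ^ 02 = 6f
byte 9: 83 ^ f1 = 72
byte 10: 27 ^ 53 = 74
byte 11: db ^ fb = 20
byte 12: 54 ^ 6d = 39
byte 13: 7d ^ 4b = 36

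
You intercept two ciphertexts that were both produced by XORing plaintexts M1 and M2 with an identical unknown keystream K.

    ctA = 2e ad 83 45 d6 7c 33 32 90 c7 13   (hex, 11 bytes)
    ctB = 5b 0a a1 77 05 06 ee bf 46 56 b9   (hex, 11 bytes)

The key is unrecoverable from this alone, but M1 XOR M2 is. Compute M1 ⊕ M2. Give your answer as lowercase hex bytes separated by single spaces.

ctA ⊕ ctB = (M1 ⊕ K) ⊕ (M2 ⊕ K) = M1 ⊕ M2 — the shared key cancels under XOR.
 46 XOR  91 = 117
173 XOR  10 = 167
131 XOR 161 =  34
 69 XOR 119 =  50
214 XOR   5 = 211
124 XOR   6 = 122
 51 XOR 238 = 221
 50 XOR 191 = 141
144 XOR  70 = 214
199 XOR  86 = 145
 19 XOR 185 = 170

75 a7 22 32 d3 7a dd 8d d6 91 aa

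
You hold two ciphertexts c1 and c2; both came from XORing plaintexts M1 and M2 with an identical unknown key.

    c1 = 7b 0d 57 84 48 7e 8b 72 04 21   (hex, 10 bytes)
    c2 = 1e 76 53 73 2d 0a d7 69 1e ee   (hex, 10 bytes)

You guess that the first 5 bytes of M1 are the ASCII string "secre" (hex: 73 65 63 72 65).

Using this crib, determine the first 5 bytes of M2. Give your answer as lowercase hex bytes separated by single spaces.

16 1e 67 85 00

First, c1 ⊕ c2 = (M1 ⊕ K) ⊕ (M2 ⊕ K) = M1 ⊕ M2, so the key drops out. Then M2 = (M1 ⊕ M2) ⊕ M1 over the first 5 bytes.
byte 0: (7b xor 1e) xor 73 = 65 xor 73 = 16
byte 1: (0d xor 76) xor 65 = 7b xor 65 = 1e
byte 2: (57 xor 53) xor 63 = 04 xor 63 = 67
byte 3: (84 xor 73) xor 72 = f7 xor 72 = 85
byte 4: (48 xor 2d) xor 65 = 65 xor 65 = 00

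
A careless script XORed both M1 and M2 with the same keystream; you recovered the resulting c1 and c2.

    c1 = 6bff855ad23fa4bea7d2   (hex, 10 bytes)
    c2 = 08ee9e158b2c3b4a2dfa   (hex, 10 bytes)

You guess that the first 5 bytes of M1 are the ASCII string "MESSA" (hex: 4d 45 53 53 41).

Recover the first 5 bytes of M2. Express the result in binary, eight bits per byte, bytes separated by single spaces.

First, c1 ⊕ c2 = (M1 ⊕ K) ⊕ (M2 ⊕ K) = M1 ⊕ M2, so the key drops out. Then M2 = (M1 ⊕ M2) ⊕ M1 over the first 5 bytes.
byte 0: (6b XOR 08) XOR 4d = 63 XOR 4d = 2e
byte 1: (ff XOR ee) XOR 45 = 11 XOR 45 = 54
byte 2: (85 XOR 9e) XOR 53 = 1b XOR 53 = 48
byte 3: (5a XOR 15) XOR 53 = 4f XOR 53 = 1c
byte 4: (d2 XOR 8b) XOR 41 = 59 XOR 41 = 18

00101110 01010100 01001000 00011100 00011000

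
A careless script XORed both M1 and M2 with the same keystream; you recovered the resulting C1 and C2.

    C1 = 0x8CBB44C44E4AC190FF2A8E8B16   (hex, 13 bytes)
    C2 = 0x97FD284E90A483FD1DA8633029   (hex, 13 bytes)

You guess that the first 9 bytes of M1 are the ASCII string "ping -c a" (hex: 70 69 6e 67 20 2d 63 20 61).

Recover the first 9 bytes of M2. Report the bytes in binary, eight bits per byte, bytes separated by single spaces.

First, C1 ⊕ C2 = (M1 ⊕ K) ⊕ (M2 ⊕ K) = M1 ⊕ M2, so the key drops out. Then M2 = (M1 ⊕ M2) ⊕ M1 over the first 9 bytes.
byte 0: (8c XOR 97) XOR 70 = 1b XOR 70 = 6b
byte 1: (bb XOR fd) XOR 69 = 46 XOR 69 = 2f
byte 2: (44 XOR 28) XOR 6e = 6c XOR 6e = 02
byte 3: (c4 XOR 4e) XOR 67 = 8a XOR 67 = ed
byte 4: (4e XOR 90) XOR 20 = de XOR 20 = fe
byte 5: (4a XOR a4) XOR 2d = ee XOR 2d = c3
byte 6: (c1 XOR 83) XOR 63 = 42 XOR 63 = 21
byte 7: (90 XOR fd) XOR 20 = 6d XOR 20 = 4d
byte 8: (ff XOR 1d) XOR 61 = e2 XOR 61 = 83

01101011 00101111 00000010 11101101 11111110 11000011 00100001 01001101 10000011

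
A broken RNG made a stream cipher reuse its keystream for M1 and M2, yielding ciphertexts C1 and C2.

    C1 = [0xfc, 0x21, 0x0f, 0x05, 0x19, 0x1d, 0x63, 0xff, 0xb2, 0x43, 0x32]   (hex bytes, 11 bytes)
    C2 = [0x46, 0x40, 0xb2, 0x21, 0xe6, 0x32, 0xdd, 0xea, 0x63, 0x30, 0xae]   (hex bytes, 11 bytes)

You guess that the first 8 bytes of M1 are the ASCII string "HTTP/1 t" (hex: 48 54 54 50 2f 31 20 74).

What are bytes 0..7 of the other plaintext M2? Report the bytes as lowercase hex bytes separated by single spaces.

f2 35 e9 74 d0 1e 9e 61

First, C1 ⊕ C2 = (M1 ⊕ K) ⊕ (M2 ⊕ K) = M1 ⊕ M2, so the key drops out. Then M2 = (M1 ⊕ M2) ⊕ M1 over the first 8 bytes.
byte 0: (fc ⊕ 46) ⊕ 48 = ba ⊕ 48 = f2
byte 1: (21 ⊕ 40) ⊕ 54 = 61 ⊕ 54 = 35
byte 2: (0f ⊕ b2) ⊕ 54 = bd ⊕ 54 = e9
byte 3: (05 ⊕ 21) ⊕ 50 = 24 ⊕ 50 = 74
byte 4: (19 ⊕ e6) ⊕ 2f = ff ⊕ 2f = d0
byte 5: (1d ⊕ 32) ⊕ 31 = 2f ⊕ 31 = 1e
byte 6: (63 ⊕ dd) ⊕ 20 = be ⊕ 20 = 9e
byte 7: (ff ⊕ ea) ⊕ 74 = 15 ⊕ 74 = 61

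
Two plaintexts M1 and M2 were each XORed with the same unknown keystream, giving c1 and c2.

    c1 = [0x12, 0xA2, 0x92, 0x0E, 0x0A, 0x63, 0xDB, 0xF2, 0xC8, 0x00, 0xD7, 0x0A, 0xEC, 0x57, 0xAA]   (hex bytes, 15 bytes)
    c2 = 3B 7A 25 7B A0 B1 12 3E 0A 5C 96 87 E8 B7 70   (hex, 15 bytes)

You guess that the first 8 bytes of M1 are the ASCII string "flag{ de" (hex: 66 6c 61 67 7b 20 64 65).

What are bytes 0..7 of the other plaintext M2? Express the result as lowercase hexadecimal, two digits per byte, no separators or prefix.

First, c1 ⊕ c2 = (M1 ⊕ K) ⊕ (M2 ⊕ K) = M1 ⊕ M2, so the key drops out. Then M2 = (M1 ⊕ M2) ⊕ M1 over the first 8 bytes.
byte 0: (12 ^ 3b) ^ 66 = 29 ^ 66 = 4f
byte 1: (a2 ^ 7a) ^ 6c = d8 ^ 6c = b4
byte 2: (92 ^ 25) ^ 61 = b7 ^ 61 = d6
byte 3: (0e ^ 7b) ^ 67 = 75 ^ 67 = 12
byte 4: (0a ^ a0) ^ 7b = aa ^ 7b = d1
byte 5: (63 ^ b1) ^ 20 = d2 ^ 20 = f2
byte 6: (db ^ 12) ^ 64 = c9 ^ 64 = ad
byte 7: (f2 ^ 3e) ^ 65 = cc ^ 65 = a9

4fb4d612d1f2ada9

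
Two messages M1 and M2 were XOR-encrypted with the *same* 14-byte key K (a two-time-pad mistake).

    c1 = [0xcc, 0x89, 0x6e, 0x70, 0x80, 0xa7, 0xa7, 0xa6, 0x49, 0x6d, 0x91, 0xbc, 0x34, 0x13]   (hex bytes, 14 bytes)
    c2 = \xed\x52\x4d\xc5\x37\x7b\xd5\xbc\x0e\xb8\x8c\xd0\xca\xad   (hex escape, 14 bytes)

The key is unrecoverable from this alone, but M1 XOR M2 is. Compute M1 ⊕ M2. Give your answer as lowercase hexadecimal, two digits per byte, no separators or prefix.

21db23b5b7dc721a47d51d6cfebe

c1 ⊕ c2 = (M1 ⊕ K) ⊕ (M2 ⊕ K) = M1 ⊕ M2 — the shared key cancels under XOR.
cc ⊕ ed = 21
89 ⊕ 52 = db
6e ⊕ 4d = 23
70 ⊕ c5 = b5
80 ⊕ 37 = b7
a7 ⊕ 7b = dc
a7 ⊕ d5 = 72
a6 ⊕ bc = 1a
49 ⊕ 0e = 47
6d ⊕ b8 = d5
91 ⊕ 8c = 1d
bc ⊕ d0 = 6c
34 ⊕ ca = fe
13 ⊕ ad = be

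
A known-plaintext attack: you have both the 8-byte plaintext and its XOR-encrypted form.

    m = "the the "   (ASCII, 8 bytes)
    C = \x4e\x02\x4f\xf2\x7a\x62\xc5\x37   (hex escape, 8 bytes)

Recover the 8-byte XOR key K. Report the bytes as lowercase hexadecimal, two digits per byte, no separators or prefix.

Since C = m ⊕ K, XORing both sides with m gives K = m ⊕ C.
byte 0: 116 xor  78 =  58
byte 1: 104 xor   2 = 106
byte 2: 101 xor  79 =  42
byte 3:  32 xor 242 = 210
byte 4: 116 xor 122 =  14
byte 5: 104 xor  98 =  10
byte 6: 101 xor 197 = 160
byte 7:  32 xor  55 =  23

3a6a2ad20e0aa017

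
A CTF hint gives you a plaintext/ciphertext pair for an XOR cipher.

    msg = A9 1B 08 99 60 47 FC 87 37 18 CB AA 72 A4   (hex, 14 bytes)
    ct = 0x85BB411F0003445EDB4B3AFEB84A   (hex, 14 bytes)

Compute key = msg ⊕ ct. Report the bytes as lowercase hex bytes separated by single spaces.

2c a0 49 86 60 44 b8 d9 ec 53 f1 54 ca ee

Since ct = msg ⊕ key, XORing both sides with msg gives key = msg ⊕ ct.
byte 0: a9 ^ 85 = 2c
byte 1: 1b ^ bb = a0
byte 2: 08 ^ 41 = 49
byte 3: 99 ^ 1f = 86
byte 4: 60 ^ 00 = 60
byte 5: 47 ^ 03 = 44
byte 6: fc ^ 44 = b8
byte 7: 87 ^ 5e = d9
byte 8: 37 ^ db = ec
byte 9: 18 ^ 4b = 53
byte 10: cb ^ 3a = f1
byte 11: aa ^ fe = 54
byte 12: 72 ^ b8 = ca
byte 13: a4 ^ 4a = ee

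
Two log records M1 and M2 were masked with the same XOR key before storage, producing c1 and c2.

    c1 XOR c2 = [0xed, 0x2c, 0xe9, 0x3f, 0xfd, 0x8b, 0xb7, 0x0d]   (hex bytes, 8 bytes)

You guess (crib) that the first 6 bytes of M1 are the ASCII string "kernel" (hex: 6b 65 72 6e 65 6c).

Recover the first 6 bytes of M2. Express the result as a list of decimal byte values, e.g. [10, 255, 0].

[134, 73, 155, 81, 152, 231]

Since c1 ⊕ c2 = M1 ⊕ M2, XORing with the guessed M1 bytes yields the corresponding M2 bytes: M2 = (c1 ⊕ c2) ⊕ M1.
11101101 xor 01101011 = 10000110
00101100 xor 01100101 = 01001001
11101001 xor 01110010 = 10011011
00111111 xor 01101110 = 01010001
11111101 xor 01100101 = 10011000
10001011 xor 01101100 = 11100111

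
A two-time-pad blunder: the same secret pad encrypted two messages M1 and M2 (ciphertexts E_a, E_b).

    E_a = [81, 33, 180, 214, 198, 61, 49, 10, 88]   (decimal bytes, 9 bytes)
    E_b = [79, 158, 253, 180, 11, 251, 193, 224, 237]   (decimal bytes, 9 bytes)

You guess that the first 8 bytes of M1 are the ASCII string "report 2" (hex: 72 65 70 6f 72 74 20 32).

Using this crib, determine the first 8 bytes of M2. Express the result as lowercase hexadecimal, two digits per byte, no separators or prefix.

First, E_a ⊕ E_b = (M1 ⊕ K) ⊕ (M2 ⊕ K) = M1 ⊕ M2, so the key drops out. Then M2 = (M1 ⊕ M2) ⊕ M1 over the first 8 bytes.
byte 0: (51 XOR 4f) XOR 72 = 1e XOR 72 = 6c
byte 1: (21 XOR 9e) XOR 65 = bf XOR 65 = da
byte 2: (b4 XOR fd) XOR 70 = 49 XOR 70 = 39
byte 3: (d6 XOR b4) XOR 6f = 62 XOR 6f = 0d
byte 4: (c6 XOR 0b) XOR 72 = cd XOR 72 = bf
byte 5: (3d XOR fb) XOR 74 = c6 XOR 74 = b2
byte 6: (31 XOR c1) XOR 20 = f0 XOR 20 = d0
byte 7: (0a XOR e0) XOR 32 = ea XOR 32 = d8

6cda390dbfb2d0d8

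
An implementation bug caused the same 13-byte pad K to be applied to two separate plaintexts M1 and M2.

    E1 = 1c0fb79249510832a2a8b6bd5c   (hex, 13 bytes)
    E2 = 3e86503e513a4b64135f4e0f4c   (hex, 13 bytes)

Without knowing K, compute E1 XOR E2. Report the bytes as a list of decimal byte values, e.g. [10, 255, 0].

[34, 137, 231, 172, 24, 107, 67, 86, 177, 247, 248, 178, 16]

E1 ⊕ E2 = (M1 ⊕ K) ⊕ (M2 ⊕ K) = M1 ⊕ M2 — the shared key cancels under XOR.
byte 0: 1c ^ 3e = 22
byte 1: 0f ^ 86 = 89
byte 2: b7 ^ 50 = e7
byte 3: 92 ^ 3e = ac
byte 4: 49 ^ 51 = 18
byte 5: 51 ^ 3a = 6b
byte 6: 08 ^ 4b = 43
byte 7: 32 ^ 64 = 56
byte 8: a2 ^ 13 = b1
byte 9: a8 ^ 5f = f7
byte 10: b6 ^ 4e = f8
byte 11: bd ^ 0f = b2
byte 12: 5c ^ 4c = 10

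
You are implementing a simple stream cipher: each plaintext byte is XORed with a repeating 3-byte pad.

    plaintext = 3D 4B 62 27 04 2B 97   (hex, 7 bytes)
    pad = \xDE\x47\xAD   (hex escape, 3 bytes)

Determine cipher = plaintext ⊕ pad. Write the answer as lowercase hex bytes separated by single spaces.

e3 0c cf f9 43 86 49

The 3-byte key repeats, so the effective keystream is de 47 ad de 47 ad de.
byte 0: 00111101 xor 11011110 = 11100011
byte 1: 01001011 xor 01000111 = 00001100
byte 2: 01100010 xor 10101101 = 11001111
byte 3: 00100111 xor 11011110 = 11111001
byte 4: 00000100 xor 01000111 = 01000011
byte 5: 00101011 xor 10101101 = 10000110
byte 6: 10010111 xor 11011110 = 01001001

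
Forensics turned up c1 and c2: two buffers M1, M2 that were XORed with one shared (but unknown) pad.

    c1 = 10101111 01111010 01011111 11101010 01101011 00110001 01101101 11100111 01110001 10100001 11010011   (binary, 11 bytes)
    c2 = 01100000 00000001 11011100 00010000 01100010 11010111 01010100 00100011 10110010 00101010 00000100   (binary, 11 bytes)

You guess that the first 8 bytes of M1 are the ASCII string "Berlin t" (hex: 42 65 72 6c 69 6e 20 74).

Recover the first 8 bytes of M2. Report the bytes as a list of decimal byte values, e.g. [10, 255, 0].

[141, 30, 241, 150, 96, 136, 25, 176]

First, c1 ⊕ c2 = (M1 ⊕ K) ⊕ (M2 ⊕ K) = M1 ⊕ M2, so the key drops out. Then M2 = (M1 ⊕ M2) ⊕ M1 over the first 8 bytes.
byte 0: (af xor 60) xor 42 = cf xor 42 = 8d
byte 1: (7a xor 01) xor 65 = 7b xor 65 = 1e
byte 2: (5f xor dc) xor 72 = 83 xor 72 = f1
byte 3: (ea xor 10) xor 6c = fa xor 6c = 96
byte 4: (6b xor 62) xor 69 = 09 xor 69 = 60
byte 5: (31 xor d7) xor 6e = e6 xor 6e = 88
byte 6: (6d xor 54) xor 20 = 39 xor 20 = 19
byte 7: (e7 xor 23) xor 74 = c4 xor 74 = b0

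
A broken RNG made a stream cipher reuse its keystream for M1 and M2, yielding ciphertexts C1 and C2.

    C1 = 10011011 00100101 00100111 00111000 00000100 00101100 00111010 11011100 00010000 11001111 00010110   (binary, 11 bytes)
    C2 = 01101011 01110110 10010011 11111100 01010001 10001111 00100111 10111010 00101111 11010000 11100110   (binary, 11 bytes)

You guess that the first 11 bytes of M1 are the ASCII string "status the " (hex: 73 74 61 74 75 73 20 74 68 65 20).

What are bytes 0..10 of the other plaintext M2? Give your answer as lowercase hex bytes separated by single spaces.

First, C1 ⊕ C2 = (M1 ⊕ K) ⊕ (M2 ⊕ K) = M1 ⊕ M2, so the key drops out. Then M2 = (M1 ⊕ M2) ⊕ M1 over the first 11 bytes.
byte 0: (9b xor 6b) xor 73 = f0 xor 73 = 83
byte 1: (25 xor 76) xor 74 = 53 xor 74 = 27
byte 2: (27 xor 93) xor 61 = b4 xor 61 = d5
byte 3: (38 xor fc) xor 74 = c4 xor 74 = b0
byte 4: (04 xor 51) xor 75 = 55 xor 75 = 20
byte 5: (2c xor 8f) xor 73 = a3 xor 73 = d0
byte 6: (3a xor 27) xor 20 = 1d xor 20 = 3d
byte 7: (dc xor ba) xor 74 = 66 xor 74 = 12
byte 8: (10 xor 2f) xor 68 = 3f xor 68 = 57
byte 9: (cf xor d0) xor 65 = 1f xor 65 = 7a
byte 10: (16 xor e6) xor 20 = f0 xor 20 = d0

83 27 d5 b0 20 d0 3d 12 57 7a d0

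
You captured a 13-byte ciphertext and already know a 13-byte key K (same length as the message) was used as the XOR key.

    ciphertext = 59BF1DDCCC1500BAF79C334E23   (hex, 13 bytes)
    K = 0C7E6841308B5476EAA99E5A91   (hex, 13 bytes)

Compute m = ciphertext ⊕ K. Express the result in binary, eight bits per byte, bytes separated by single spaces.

01010101 11000001 01110101 10011101 11111100 10011110 01010100 11001100 00011101 00110101 10101101 00010100 10110010

byte 0: 59 ^ 0c = 55
byte 1: bf ^ 7e = c1
byte 2: 1d ^ 68 = 75
byte 3: dc ^ 41 = 9d
byte 4: cc ^ 30 = fc
byte 5: 15 ^ 8b = 9e
byte 6: 00 ^ 54 = 54
byte 7: ba ^ 76 = cc
byte 8: f7 ^ ea = 1d
byte 9: 9c ^ a9 = 35
byte 10: 33 ^ 9e = ad
byte 11: 4e ^ 5a = 14
byte 12: 23 ^ 91 = b2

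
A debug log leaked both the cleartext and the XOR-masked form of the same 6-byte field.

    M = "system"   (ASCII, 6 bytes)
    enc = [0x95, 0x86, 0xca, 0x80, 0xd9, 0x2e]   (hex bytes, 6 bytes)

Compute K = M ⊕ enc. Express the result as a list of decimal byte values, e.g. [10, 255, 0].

Since enc = M ⊕ K, XORing both sides with M gives K = M ⊕ enc.
01110011 ⊕ 10010101 = 11100110
01111001 ⊕ 10000110 = 11111111
01110011 ⊕ 11001010 = 10111001
01110100 ⊕ 10000000 = 11110100
01100101 ⊕ 11011001 = 10111100
01101101 ⊕ 00101110 = 01000011

[230, 255, 185, 244, 188, 67]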